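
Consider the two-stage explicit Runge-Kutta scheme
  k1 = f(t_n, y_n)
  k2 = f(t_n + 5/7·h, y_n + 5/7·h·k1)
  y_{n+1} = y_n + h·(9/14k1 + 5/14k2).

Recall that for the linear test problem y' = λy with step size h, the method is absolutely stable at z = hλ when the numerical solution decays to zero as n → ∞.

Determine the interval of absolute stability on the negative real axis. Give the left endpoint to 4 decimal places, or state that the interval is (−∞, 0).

z∈(-3.9200,0).

Test eqn y'=λy, z=hλ:
  k1=λy_n ⇒ h·k1=z·y_n;  k2=λ(1+5/7z)y_n ⇒ h·k2=z(1+5/7z)y_n
  y_{n+1}/y_n = 1 + 9/14z + 5/14z(1+5/7z) = 1 + z + 25/98z²
  ⇒ R(z) = 1 + z + 25/98z².

Find x<0 with |R(x)|<1.
x=-1.37: |R|=0.1088
R=1: x+25/98x²=0 ⇒ x=−98/25=-3.9200; min R=1−1/(4·25/98)=0.0200>−1
Confirm numerically:
  x=-3.462: |R|=0.59551 <1
  x=-3.007: |R|=0.29965 <1
  x=-2.255: |R|=0.04220 <1
  x=-1.732: |R|=0.03326 <1
  x=-4.216: |R|=1.31835 >1
  x=-4.127: |R|=1.21793 >1
  x=-3.984: |R|=1.06504 >1
Stable set (-3.9200, 0).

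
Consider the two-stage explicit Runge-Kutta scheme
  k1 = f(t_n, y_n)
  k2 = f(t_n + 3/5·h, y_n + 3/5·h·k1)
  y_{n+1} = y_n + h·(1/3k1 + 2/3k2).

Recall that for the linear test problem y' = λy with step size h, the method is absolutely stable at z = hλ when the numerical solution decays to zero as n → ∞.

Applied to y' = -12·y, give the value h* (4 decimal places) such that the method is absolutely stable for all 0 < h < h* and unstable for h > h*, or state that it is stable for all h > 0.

Test eqn y'=λy, z=hλ:
  k1=λy_n ⇒ h·k1=z·y_n;  k2=λ(1+3/5z)y_n ⇒ h·k2=z(1+3/5z)y_n
  y_{n+1}/y_n = 1 + 1/3z + 2/3z(1+3/5z) = 1 + z + 2/5z²
  so R(z) = 1 + z + 2/5z².

Boundary: |R(x)|=1, x<0.
x=-0.85: |R|=0.4390
R=1: x+2/5x²=0 ⇒ x=−5/2=-2.5000; min R=1−1/(4·2/5)=0.3750>−1
Confirm numerically:
  x=-2.460: |R|=0.96064 <1
  x=-2.324: |R|=0.83639 <1
  x=-1.072: |R|=0.38767 <1
  x=-1.066: |R|=0.38854 <1
  x=-2.963: |R|=1.54875 >1
  x=-2.662: |R|=1.17250 >1
Stable set (-2.5000, 0).

(-2.5000,0); λ=-12 ⇒ h* = (5/2)/12 = 0.2083.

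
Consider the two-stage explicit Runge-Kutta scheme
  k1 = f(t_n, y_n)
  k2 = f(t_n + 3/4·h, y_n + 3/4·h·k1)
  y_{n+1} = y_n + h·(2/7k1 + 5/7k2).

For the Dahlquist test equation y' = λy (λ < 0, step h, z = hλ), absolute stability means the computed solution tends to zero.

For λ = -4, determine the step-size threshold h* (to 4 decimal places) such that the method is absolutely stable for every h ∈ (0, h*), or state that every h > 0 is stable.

(-1.8667,0); λ=-4 ⇒ h* = (28/15)/4 = 0.4667.

Test eqn y'=λy, z=hλ:
  k1=λy_n ⇒ h·k1=z·y_n;  k2=λ(1+3/4z)y_n ⇒ h·k2=z(1+3/4z)y_n
  y_{n+1}/y_n = 1 + 2/7z + 5/7z(1+3/4z) = 1 + z + 15/28z²
  so R(z) = 1 + z + 15/28z².

Solve |R(x)|<1 on ℝ⁻.
x=-0.33: |R|=0.7283
R=1: x+15/28x²=0 ⇒ x=−28/15=-1.8667; min R=1−1/(4·15/28)=0.5333>−1
Confirm numerically:
  x=-1.616: |R|=0.78299 <1
  x=-1.504: |R|=0.70779 <1
  x=-1.142: |R|=0.55666 <1
  x=-1.060: |R|=0.54193 <1
  x=-2.295: |R|=1.52662 >1
  x=-2.135: |R|=1.30691 >1
  x=-2.109: |R|=1.27379 >1
So |R|<1 on (-1.8667, 0).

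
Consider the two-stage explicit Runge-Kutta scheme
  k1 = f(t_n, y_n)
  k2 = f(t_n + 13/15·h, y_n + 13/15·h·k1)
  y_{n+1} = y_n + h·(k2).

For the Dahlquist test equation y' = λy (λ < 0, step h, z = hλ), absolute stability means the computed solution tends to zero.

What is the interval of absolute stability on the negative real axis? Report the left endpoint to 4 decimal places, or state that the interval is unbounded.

Set f=λy, z=hλ:
  k1=λy_n ⇒ h·k1=z·y_n;  k2=λ(1+13/15z)y_n ⇒ h·k2=z(1+13/15z)y_n
  y_{n+1}/y_n = 1 + z(1+13/15z) = 1 + z + 13/15z²
  R(z) = 1 + z + 13/15z².

Solve |R(x)|<1 on ℝ⁻.
x=-1.08: |R|=0.9309
R=1: x+13/15x²=0 ⇒ x=−15/13=-1.1538; min R=1−1/(4·13/15)=0.7115>−1
Confirm numerically:
  x=-1.114: |R|=0.96153 <1
  x=-0.839: |R|=0.77106 <1
  x=-0.484: |R|=0.71902 <1
  x=-1.674: |R|=1.75464 >1
  x=-1.534: |R|=1.50540 >1
Stable set (-1.1538, 0).

(-1.1538, 0).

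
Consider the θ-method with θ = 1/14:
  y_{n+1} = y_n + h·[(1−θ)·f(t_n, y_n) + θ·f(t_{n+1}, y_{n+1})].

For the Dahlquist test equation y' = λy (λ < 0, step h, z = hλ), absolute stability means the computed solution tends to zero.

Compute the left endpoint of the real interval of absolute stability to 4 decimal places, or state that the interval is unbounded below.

On y'=λy, z=hλ:
  y_{n+1} = y_n + z·[13/14·y_n + 1/14·y_{n+1}] ⇒ (1 − 1/14z)y_{n+1} = (1 + 13/14z)y_n
  R(z) = (1 + 13/14z)/(1 − 1/14z).

Find x<0 with |R(x)|<1.
x=-0.79: |R|=0.2522
R=−1: 1+13/14x = −1+1/14x ⇒ -6/7x=2 ⇒ x=2/(-6/7)=-2.3333
Confirm numerically:
  x=-1.692: |R|=0.50956 <1
  x=-1.337: |R|=0.22045 <1
  x=-0.969: |R|=0.09373 <1
  x=-2.705: |R|=1.26699 >1
  x=-2.379: |R|=1.03346 >1
So |R|<1 on (-2.3333, 0).

z* = -2.3333.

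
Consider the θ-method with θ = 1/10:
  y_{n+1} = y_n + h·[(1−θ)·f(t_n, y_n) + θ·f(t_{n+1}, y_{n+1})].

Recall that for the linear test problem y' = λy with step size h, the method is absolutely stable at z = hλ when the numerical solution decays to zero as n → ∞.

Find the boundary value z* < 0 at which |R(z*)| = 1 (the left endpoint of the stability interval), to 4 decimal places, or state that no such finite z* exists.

z* = -2.5000.

On y'=λy, z=hλ:
  y_{n+1} = y_n + z·[9/10·y_n + 1/10·y_{n+1}] ⇒ (1 − 1/10z)y_{n+1} = (1 + 9/10z)y_n
  so R(z) = (1 + 9/10z)/(1 − 1/10z).

Boundary: |R(x)|=1, x<0.
x=-0.91: |R|=0.1659
R=−1: 1+9/10x = −1+1/10x ⇒ -4/5x=2 ⇒ x=2/(-4/5)=-2.5000
Confirm numerically:
  x=-1.982: |R|=0.65415 <1
  x=-1.328: |R|=0.17232 <1
  x=-1.239: |R|=0.10241 <1
  x=-1.059: |R|=0.04241 <1
  x=-2.927: |R|=1.26425 >1
  x=-2.798: |R|=1.18628 >1
Stable set (-2.5000, 0).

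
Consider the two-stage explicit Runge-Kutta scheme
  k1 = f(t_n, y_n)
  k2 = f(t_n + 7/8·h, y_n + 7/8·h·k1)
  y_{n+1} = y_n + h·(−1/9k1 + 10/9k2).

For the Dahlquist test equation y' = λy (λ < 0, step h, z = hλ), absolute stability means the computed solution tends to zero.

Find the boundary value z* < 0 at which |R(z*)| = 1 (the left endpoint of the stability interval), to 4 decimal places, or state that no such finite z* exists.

On y'=λy, z=hλ:
  k1=λy_n ⇒ h·k1=z·y_n;  k2=λ(1+7/8z)y_n ⇒ h·k2=z(1+7/8z)y_n
  y_{n+1}/y_n = 1 − 1/9z + 10/9z(1+7/8z) = 1 + z + 35/36z²
  Hence R(z) = 1 + z + 35/36z².

Need |R(x)|<1, x<0.
x=-0.65: |R|=0.7608
R=1: x+35/36x²=0 ⇒ x=−36/35=-1.0286; min R=1−1/(4·35/36)=0.7429>−1
Confirm numerically:
  x=-0.956: |R|=0.93255 <1
  x=-0.950: |R|=0.92743 <1
  x=-0.933: |R|=0.91331 <1
  x=-0.861: |R|=0.85973 <1
  x=-1.546: |R|=1.77772 >1
  x=-1.426: |R|=1.55099 >1
  x=-1.198: |R|=1.19734 >1
Interval (-1.0286, 0).

left endpoint -1.0286.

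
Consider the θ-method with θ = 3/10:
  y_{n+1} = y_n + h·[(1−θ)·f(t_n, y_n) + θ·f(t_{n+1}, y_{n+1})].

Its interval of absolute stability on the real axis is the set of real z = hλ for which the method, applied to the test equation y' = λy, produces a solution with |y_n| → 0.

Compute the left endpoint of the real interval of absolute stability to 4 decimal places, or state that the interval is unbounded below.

Test eqn y'=λy, z=hλ:
  y_{n+1} = y_n + z·[7/10·y_n + 3/10·y_{n+1}] ⇒ (1 − 3/10z)y_{n+1} = (1 + 7/10z)y_n
  Hence R(z) = (1 + 7/10z)/(1 − 3/10z).

Need |R(x)|<1, x<0.
x=-0.67: |R|=0.4421
R=−1: 1+7/10x = −1+3/10x ⇒ -2/5x=2 ⇒ x=2/(-2/5)=-5.0000
Confirm numerically:
  x=-3.778: |R|=0.77088 <1
  x=-3.326: |R|=0.66483 <1
  x=-3.276: |R|=0.65221 <1
  x=-2.414: |R|=0.40007 <1
  x=-5.588: |R|=1.08788 >1
  x=-5.443: |R|=1.06730 >1
  x=-5.197: |R|=1.03079 >1
Stable set (-5.0000, 0).

z* = -5.0000.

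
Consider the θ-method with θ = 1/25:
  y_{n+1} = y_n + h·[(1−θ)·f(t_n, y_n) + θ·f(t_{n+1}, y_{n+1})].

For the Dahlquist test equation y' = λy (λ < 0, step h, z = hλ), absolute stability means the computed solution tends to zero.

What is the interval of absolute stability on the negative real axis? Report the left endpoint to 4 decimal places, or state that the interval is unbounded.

(-2.1739, 0).

Test eqn y'=λy, z=hλ:
  y_{n+1} = y_n + z·[24/25·y_n + 1/25·y_{n+1}] ⇒ (1 − 1/25z)y_{n+1} = (1 + 24/25z)y_n
  Hence R(z) = (1 + 24/25z)/(1 − 1/25z).

Find x<0 with |R(x)|<1.
x=-1.52: |R|=0.4329
R=−1: 1+24/25x = −1+1/25x ⇒ -23/25x=2 ⇒ x=2/(-23/25)=-2.1739
Confirm numerically:
  x=-1.267: |R|=0.20589 <1
  x=-1.100: |R|=0.05364 <1
  x=-1.028: |R|=0.01260 <1
  x=-2.556: |R|=1.31891 >1
  x=-2.441: |R|=1.22386 >1
  x=-2.226: |R|=1.04400 >1
So |R|<1 on (-2.1739, 0).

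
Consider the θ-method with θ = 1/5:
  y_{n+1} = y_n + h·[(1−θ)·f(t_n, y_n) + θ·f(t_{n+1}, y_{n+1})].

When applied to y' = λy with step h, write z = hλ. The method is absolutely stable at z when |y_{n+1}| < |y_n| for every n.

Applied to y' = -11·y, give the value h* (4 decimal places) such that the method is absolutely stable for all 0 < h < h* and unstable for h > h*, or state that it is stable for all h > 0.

(-3.3333,0); λ=-11 ⇒ h* = (10/3)/11 = 0.3030.

Test eqn y'=λy, z=hλ:
  y_{n+1} = y_n + z·[4/5·y_n + 1/5·y_{n+1}] ⇒ (1 − 1/5z)y_{n+1} = (1 + 4/5z)y_n
  R(z) = (1 + 4/5z)/(1 − 1/5z).

Solve |R(x)|<1 on ℝ⁻.
x=-0.9: |R|=0.2373
R=−1: 1+4/5x = −1+1/5x ⇒ -3/5x=2 ⇒ x=2/(-3/5)=-3.3333
Confirm numerically:
  x=-3.211: |R|=0.95530 <1
  x=-2.938: |R|=0.85059 <1
  x=-1.838: |R|=0.34396 <1
  x=-1.608: |R|=0.21671 <1
  x=-3.812: |R|=1.16296 >1
  x=-3.762: |R|=1.14677 >1
  x=-3.559: |R|=1.07910 >1
Interval (-3.3333, 0).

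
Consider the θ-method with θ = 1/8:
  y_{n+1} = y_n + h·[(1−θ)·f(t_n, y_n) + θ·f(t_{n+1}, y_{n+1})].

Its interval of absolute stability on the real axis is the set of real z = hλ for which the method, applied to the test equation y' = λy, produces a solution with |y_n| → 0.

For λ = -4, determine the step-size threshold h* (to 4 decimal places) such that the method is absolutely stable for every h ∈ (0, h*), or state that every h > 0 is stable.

Set f=λy, z=hλ:
  y_{n+1} = y_n + z·[7/8·y_n + 1/8·y_{n+1}] ⇒ (1 − 1/8z)y_{n+1} = (1 + 7/8z)y_n
  R(z) = (1 + 7/8z)/(1 − 1/8z).

Find x<0 with |R(x)|<1.
x=-0.75: |R|=0.3143
R=−1: 1+7/8x = −1+1/8x ⇒ -3/4x=2 ⇒ x=2/(-3/4)=-2.6667
Confirm numerically:
  x=-1.962: |R|=0.57559 <1
  x=-1.487: |R|=0.25393 <1
  x=-1.430: |R|=0.21315 <1
  x=-1.198: |R|=0.04197 <1
  x=-3.257: |R|=1.31465 >1
  x=-3.103: |R|=1.23579 >1
  x=-2.978: |R|=1.17016 >1
So |R|<1 on (-2.6667, 0).

(-2.6667,0); λ=-4 ⇒ h* = (8/3)/4 = 0.6667.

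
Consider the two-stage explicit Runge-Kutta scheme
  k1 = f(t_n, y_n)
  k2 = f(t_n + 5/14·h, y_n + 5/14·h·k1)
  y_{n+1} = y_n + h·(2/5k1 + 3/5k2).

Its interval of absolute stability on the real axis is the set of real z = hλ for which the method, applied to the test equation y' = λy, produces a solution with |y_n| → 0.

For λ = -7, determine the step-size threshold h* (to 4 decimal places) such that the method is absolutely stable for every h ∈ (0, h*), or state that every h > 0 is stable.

(-4.6667,0); λ=-7 ⇒ h* = (14/3)/7 = 0.6667.

Test eqn y'=λy, z=hλ:
  k1=λy_n ⇒ h·k1=z·y_n;  k2=λ(1+5/14z)y_n ⇒ h·k2=z(1+5/14z)y_n
  y_{n+1}/y_n = 1 + 2/5z + 3/5z(1+5/14z) = 1 + z + 3/14z²
  R(z) = 1 + z + 3/14z².

Need |R(x)|<1, x<0.
x=-1.49: |R|=0.0143
R=1: x+3/14x²=0 ⇒ x=−14/3=-4.6667; min R=1−1/(4·3/14)=-0.1667>−1
Confirm numerically:
  x=-3.642: |R|=0.20032 <1
  x=-3.590: |R|=0.17174 <1
  x=-2.633: |R|=0.14742 <1
  x=-2.278: |R|=0.16601 <1
  x=-5.066: |R|=1.43350 >1
  x=-5.029: |R|=1.39047 >1
  x=-4.922: |R|=1.26930 >1
Stable set (-4.6667, 0).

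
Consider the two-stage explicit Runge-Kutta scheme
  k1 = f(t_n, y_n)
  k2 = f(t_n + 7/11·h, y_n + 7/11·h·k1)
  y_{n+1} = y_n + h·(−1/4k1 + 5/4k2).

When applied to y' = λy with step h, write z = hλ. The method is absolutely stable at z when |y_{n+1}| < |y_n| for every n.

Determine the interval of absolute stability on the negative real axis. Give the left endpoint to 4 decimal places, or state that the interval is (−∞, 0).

(-1.2571, 0).

On y'=λy, z=hλ:
  k1=λy_n ⇒ h·k1=z·y_n;  k2=λ(1+7/11z)y_n ⇒ h·k2=z(1+7/11z)y_n
  y_{n+1}/y_n = 1 − 1/4z + 5/4z(1+7/11z) = 1 + z + 35/44z²
  Hence R(z) = 1 + z + 35/44z².

Find x<0 with |R(x)|<1.
x=-1.49: |R|=1.2760
R=1: x+35/44x²=0 ⇒ x=−44/35=-1.2571; min R=1−1/(4·35/44)=0.6857>−1
Confirm numerically:
  x=-0.863: |R|=0.72943 <1
  x=-0.846: |R|=0.72332 <1
  x=-0.731: |R|=0.69406 <1
  x=-1.529: |R|=1.33065 >1
  x=-1.520: |R|=1.31782 >1
  x=-1.314: |R|=1.05943 >1
Stable set (-1.2571, 0).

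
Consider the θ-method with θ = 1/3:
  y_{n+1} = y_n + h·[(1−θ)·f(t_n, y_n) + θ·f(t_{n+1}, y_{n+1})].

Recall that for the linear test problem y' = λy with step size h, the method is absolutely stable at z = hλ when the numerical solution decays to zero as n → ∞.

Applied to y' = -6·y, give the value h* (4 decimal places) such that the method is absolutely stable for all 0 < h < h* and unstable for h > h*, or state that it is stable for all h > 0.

(-6.0000,0); λ=-6 ⇒ h* = (6)/6 = 1.0000.

On y'=λy, z=hλ:
  y_{n+1} = y_n + z·[2/3·y_n + 1/3·y_{n+1}] ⇒ (1 − 1/3z)y_{n+1} = (1 + 2/3z)y_n
  so R(z) = (1 + 2/3z)/(1 − 1/3z).

Need |R(x)|<1, x<0.
x=-1.09: |R|=0.2005
R=−1: 1+2/3x = −1+1/3x ⇒ -1/3x=2 ⇒ x=2/(-1/3)=-6.0000
Confirm numerically:
  x=-3.901: |R|=0.69584 <1
  x=-3.506: |R|=0.61666 <1
  x=-2.490: |R|=0.36066 <1
  x=-2.416: |R|=0.33826 <1
  x=-6.521: |R|=1.05472 >1
  x=-6.152: |R|=1.01661 >1
Stable set (-6.0000, 0).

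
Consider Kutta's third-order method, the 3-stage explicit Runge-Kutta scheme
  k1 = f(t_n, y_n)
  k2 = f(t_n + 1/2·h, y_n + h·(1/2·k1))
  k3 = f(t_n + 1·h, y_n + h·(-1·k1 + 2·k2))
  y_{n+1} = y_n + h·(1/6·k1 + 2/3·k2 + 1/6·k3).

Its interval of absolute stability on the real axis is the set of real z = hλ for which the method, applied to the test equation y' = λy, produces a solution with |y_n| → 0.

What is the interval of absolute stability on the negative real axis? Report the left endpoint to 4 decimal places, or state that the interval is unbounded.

z∈(-2.5127,0).

On y'=λy, z=hλ:
  order 3, 3-stage ⇒ R(z)=1+z+z^2/2+z^3/6
  (e.g. R(-1.58)=0.01081, |R|=0.01081)

Boundary: |R(x)|=1, x<0.
x=-1.58: |R|=0.0108
|R(-2.76)|=1.4553 |R(-2.27)|=0.6431 |R(-2.09)|=0.4275
Bisect:
  x_lo=-2.8171 |R|=1.5752  x_hi=-0.0753 |R|=0.9274
  mid=-1.44622 |R|=0.09541 →hi
  mid=-2.13167 |R|=0.47405 →hi
  mid=-2.47439 |R|=0.93804 →hi
  mid=-2.64575 |R|=1.23246 →lo
  mid=-2.56007 |R|=1.07952 →lo
  mid=-2.51723 |R|=1.00739 →lo
  mid=-2.49581 |R|=0.97237 →hi
  mid=-2.50652 |R|=0.98979 →hi
  mid=-2.51187 |R|=0.99857 →hi
  ...
  [-2.51288,-2.51271] ⇒ x*=-2.5127
Stable set (-2.5127, 0).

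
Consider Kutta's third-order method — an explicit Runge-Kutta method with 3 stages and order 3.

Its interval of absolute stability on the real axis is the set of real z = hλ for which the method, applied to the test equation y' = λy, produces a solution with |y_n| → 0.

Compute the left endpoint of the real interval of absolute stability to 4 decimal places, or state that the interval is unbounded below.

Test eqn y'=λy, z=hλ:
  order 3, 3-stage ⇒ R(z)=1+z+z^2/2+z^3/6
  (e.g. R(-0.88)=0.39362, |R|=0.39362)

Solve |R(x)|<1 on ℝ⁻.
x=-0.88: |R|=0.3936
|R(-2.01)|=0.3434 |R(-1.26)|=0.2004 |R(-0.83)|=0.4192
Bisect:
  x_lo=-2.8128 |R|=1.5659  x_hi=-0.1733 |R|=0.8409
  mid=-1.49303 |R|=0.06684 →hi
  mid=-2.15291 |R|=0.49853 →hi
  mid=-2.48285 |R|=0.95151 →hi
  mid=-2.64782 |R|=1.23629 →lo
  mid=-2.56533 |R|=1.08858 →lo
  mid=-2.52409 |R|=1.01875 →lo
  mid=-2.50347 |R|=0.98481 →hi
  mid=-2.51378 |R|=1.00170 →lo
  ...
  [-2.51281,-2.51265] ⇒ x*=-2.5127
Stable set (-2.5127, 0).

z* = -2.5127.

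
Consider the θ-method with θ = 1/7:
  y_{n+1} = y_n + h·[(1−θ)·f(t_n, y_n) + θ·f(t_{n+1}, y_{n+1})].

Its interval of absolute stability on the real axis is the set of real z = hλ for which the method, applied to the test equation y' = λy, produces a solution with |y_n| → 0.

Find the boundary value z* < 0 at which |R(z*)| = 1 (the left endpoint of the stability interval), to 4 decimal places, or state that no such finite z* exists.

Set f=λy, z=hλ:
  y_{n+1} = y_n + z·[6/7·y_n + 1/7·y_{n+1}] ⇒ (1 − 1/7z)y_{n+1} = (1 + 6/7z)y_n
  R(z) = (1 + 6/7z)/(1 − 1/7z).

Find x<0 with |R(x)|<1.
x=-0.97: |R|=0.1481
R=−1: 1+6/7x = −1+1/7x ⇒ -5/7x=2 ⇒ x=2/(-5/7)=-2.8000
Confirm numerically:
  x=-2.456: |R|=0.81810 <1
  x=-2.239: |R|=0.69640 <1
  x=-1.740: |R|=0.39359 <1
  x=-1.148: |R|=0.01375 <1
  x=-3.287: |R|=1.23671 >1
  x=-3.203: |R|=1.19749 >1
So |R|<1 on (-2.8000, 0).

left endpoint -2.8000.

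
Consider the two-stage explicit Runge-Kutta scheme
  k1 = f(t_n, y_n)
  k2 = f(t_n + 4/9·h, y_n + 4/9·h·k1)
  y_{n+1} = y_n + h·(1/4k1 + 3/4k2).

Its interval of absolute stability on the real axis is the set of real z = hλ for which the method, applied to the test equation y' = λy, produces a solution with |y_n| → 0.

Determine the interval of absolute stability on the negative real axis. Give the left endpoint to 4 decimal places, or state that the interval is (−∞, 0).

Set f=λy, z=hλ:
  k1=λy_n ⇒ h·k1=z·y_n;  k2=λ(1+4/9z)y_n ⇒ h·k2=z(1+4/9z)y_n
  y_{n+1}/y_n = 1 + 1/4z + 3/4z(1+4/9z) = 1 + z + 1/3z²
  ⇒ R(z) = 1 + z + 1/3z².

Solve |R(x)|<1 on ℝ⁻.
x=-0.65: |R|=0.4908
R=1: x+1/3x²=0 ⇒ x=−3=-3.0000; min R=1−1/(4·1/3)=0.2500>−1
Confirm numerically:
  x=-2.869: |R|=0.87472 <1
  x=-1.619: |R|=0.25472 <1
  x=-1.248: |R|=0.27117 <1
  x=-3.407: |R|=1.46222 >1
  x=-3.395: |R|=1.44701 >1
  x=-3.284: |R|=1.31089 >1
Interval (-3.0000, 0).

z∈(-3.0000,0).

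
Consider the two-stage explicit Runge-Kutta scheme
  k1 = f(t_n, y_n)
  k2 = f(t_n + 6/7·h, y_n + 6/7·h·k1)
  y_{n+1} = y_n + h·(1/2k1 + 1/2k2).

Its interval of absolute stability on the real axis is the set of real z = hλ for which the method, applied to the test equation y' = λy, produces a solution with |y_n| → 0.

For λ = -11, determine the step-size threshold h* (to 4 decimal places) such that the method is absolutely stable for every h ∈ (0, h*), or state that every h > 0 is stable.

(-2.3333,0); λ=-11 ⇒ h* = (7/3)/11 = 0.2121.

With y'=λy (z=hλ):
  k1=λy_n ⇒ h·k1=z·y_n;  k2=λ(1+6/7z)y_n ⇒ h·k2=z(1+6/7z)y_n
  y_{n+1}/y_n = 1 + 1/2z + 1/2z(1+6/7z) = 1 + z + 3/7z²
  R(z) = 1 + z + 3/7z².

Solve |R(x)|<1 on ℝ⁻.
x=-0.72: |R|=0.5022
R=1: x+3/7x²=0 ⇒ x=−7/3=-2.3333; min R=1−1/(4·3/7)=0.4167>−1
Confirm numerically:
  x=-2.068: |R|=0.76484 <1
  x=-1.415: |R|=0.44310 <1
  x=-1.299: |R|=0.42417 <1
  x=-2.920: |R|=1.73417 >1
  x=-2.495: |R|=1.17287 >1
So |R|<1 on (-2.3333, 0).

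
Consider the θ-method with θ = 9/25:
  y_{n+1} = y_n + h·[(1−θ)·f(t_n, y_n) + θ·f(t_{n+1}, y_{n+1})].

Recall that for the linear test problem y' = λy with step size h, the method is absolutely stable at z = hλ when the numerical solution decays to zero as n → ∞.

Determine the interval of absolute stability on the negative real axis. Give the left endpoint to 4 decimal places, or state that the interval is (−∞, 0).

z∈(-7.1429,0).

On y'=λy, z=hλ:
  y_{n+1} = y_n + z·[16/25·y_n + 9/25·y_{n+1}] ⇒ (1 − 9/25z)y_{n+1} = (1 + 16/25z)y_n
  ⇒ R(z) = (1 + 16/25z)/(1 − 9/25z).

Need |R(x)|<1, x<0.
x=-0.9: |R|=0.3202
R=−1: 1+16/25x = −1+9/25x ⇒ -7/25x=2 ⇒ x=2/(-7/25)=-7.1429
Confirm numerically:
  x=-3.443: |R|=0.53741 <1
  x=-3.035: |R|=0.45035 <1
  x=-2.999: |R|=0.44208 <1
  x=-7.656: |R|=1.03825 >1
  x=-7.445: |R|=1.02299 >1
So |R|<1 on (-7.1429, 0).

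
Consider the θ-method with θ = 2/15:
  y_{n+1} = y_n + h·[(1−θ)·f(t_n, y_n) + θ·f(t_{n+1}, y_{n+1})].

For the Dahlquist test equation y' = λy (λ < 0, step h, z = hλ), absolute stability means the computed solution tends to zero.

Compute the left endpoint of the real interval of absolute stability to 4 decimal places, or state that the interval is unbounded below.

left endpoint -2.7273.

Test eqn y'=λy, z=hλ:
  y_{n+1} = y_n + z·[13/15·y_n + 2/15·y_{n+1}] ⇒ (1 − 2/15z)y_{n+1} = (1 + 13/15z)y_n
  so R(z) = (1 + 13/15z)/(1 − 2/15z).

Need |R(x)|<1, x<0.
x=-0.86: |R|=0.2285
R=−1: 1+13/15x = −1+2/15x ⇒ -11/15x=2 ⇒ x=2/(-11/15)=-2.7273
Confirm numerically:
  x=-2.403: |R|=0.81990 <1
  x=-2.347: |R|=0.78760 <1
  x=-1.443: |R|=0.21016 <1
  x=-1.125: |R|=0.02174 <1
  x=-2.959: |R|=1.12186 >1
  x=-2.870: |R|=1.07570 >1
Interval (-2.7273, 0).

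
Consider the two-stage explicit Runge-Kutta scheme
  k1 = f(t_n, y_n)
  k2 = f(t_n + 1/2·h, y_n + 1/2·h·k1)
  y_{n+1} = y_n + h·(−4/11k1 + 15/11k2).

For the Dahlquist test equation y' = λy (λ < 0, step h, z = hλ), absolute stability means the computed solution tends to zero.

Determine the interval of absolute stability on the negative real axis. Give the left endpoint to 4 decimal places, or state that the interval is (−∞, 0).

With y'=λy (z=hλ):
  k1=λy_n ⇒ h·k1=z·y_n;  k2=λ(1+1/2z)y_n ⇒ h·k2=z(1+1/2z)y_n
  y_{n+1}/y_n = 1 − 4/11z + 15/11z(1+1/2z) = 1 + z + 15/22z²
  Hence R(z) = 1 + z + 15/22z².

Need |R(x)|<1, x<0.
x=-1.58: |R|=1.1221
R=1: x+15/22x²=0 ⇒ x=−22/15=-1.4667; min R=1−1/(4·15/22)=0.6333>−1
Confirm numerically:
  x=-1.145: |R|=0.74888 <1
  x=-1.122: |R|=0.73633 <1
  x=-1.015: |R|=0.68743 <1
  x=-0.617: |R|=0.64256 <1
  x=-2.051: |R|=1.81714 >1
  x=-1.899: |R|=1.55977 >1
  x=-1.604: |R|=1.15019 >1
Stable set (-1.4667, 0).

(-1.4667, 0).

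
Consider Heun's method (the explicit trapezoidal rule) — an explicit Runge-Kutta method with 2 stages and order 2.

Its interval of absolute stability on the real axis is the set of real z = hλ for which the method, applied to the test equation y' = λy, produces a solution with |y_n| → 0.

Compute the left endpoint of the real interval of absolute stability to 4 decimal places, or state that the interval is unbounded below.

left endpoint -2.0000.

Test eqn y'=λy, z=hλ:
  order 2, 2-stage ⇒ R(z)=1+z+z^2/2
  (e.g. R(-0.82)=0.51620, |R|=0.51620)

Boundary: |R(x)|=1, x<0.
x=-0.82: |R|=0.5162
|R(-1.43)|=0.5924 |R(-1.29)|=0.5421 |R(-0.66)|=0.5578
Bisect:
  x_lo=-2.5814 |R|=1.7504  x_hi=-0.2749 |R|=0.7629
  mid=-1.42812 |R|=0.59164 →hi
  mid=-2.00475 |R|=1.00476 →lo
  mid=-1.71643 |R|=0.75664 →hi
  mid=-1.86059 |R|=0.87031 →hi
  mid=-1.93267 |R|=0.93494 →hi
  mid=-1.96871 |R|=0.96920 →hi
  mid=-1.98673 |R|=0.98682 →hi
  mid=-1.99574 |R|=0.99575 →hi
  mid=-2.00025 |R|=1.00025 →lo
  mid=-1.99799 |R|=0.99800 →hi
  ...
  [-2.00010,-1.99996] ⇒ x*=-2.0000
Stable set (-2.0000, 0).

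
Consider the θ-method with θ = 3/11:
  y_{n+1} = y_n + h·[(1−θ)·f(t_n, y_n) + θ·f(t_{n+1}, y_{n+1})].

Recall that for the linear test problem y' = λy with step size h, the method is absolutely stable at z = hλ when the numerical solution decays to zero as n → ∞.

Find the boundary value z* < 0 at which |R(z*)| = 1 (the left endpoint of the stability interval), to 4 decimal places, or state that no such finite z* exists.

z* = -4.4000.

Set f=λy, z=hλ:
  y_{n+1} = y_n + z·[8/11·y_n + 3/11·y_{n+1}] ⇒ (1 − 3/11z)y_{n+1} = (1 + 8/11z)y_n
  Hence R(z) = (1 + 8/11z)/(1 − 3/11z).

Solve |R(x)|<1 on ℝ⁻.
x=-1.47: |R|=0.0493
R=−1: 1+8/11x = −1+3/11x ⇒ -5/11x=2 ⇒ x=2/(-5/11)=-4.4000
Confirm numerically:
  x=-3.997: |R|=0.91236 <1
  x=-3.638: |R|=0.82614 <1
  x=-1.829: |R|=0.22029 <1
  x=-4.862: |R|=1.09028 >1
  x=-4.842: |R|=1.08658 >1
  x=-4.742: |R|=1.06779 >1
Interval (-4.4000, 0).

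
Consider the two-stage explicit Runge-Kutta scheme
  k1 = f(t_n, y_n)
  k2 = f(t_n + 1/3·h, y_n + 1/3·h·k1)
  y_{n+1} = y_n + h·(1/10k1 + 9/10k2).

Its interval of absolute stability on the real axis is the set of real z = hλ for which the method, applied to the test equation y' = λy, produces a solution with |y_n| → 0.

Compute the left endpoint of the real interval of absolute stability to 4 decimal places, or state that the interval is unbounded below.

z* = -3.3333.

With y'=λy (z=hλ):
  k1=λy_n ⇒ h·k1=z·y_n;  k2=λ(1+1/3z)y_n ⇒ h·k2=z(1+1/3z)y_n
  y_{n+1}/y_n = 1 + 1/10z + 9/10z(1+1/3z) = 1 + z + 3/10z²
  Hence R(z) = 1 + z + 3/10z².

Need |R(x)|<1, x<0.
x=-1.69: |R|=0.1668
R=1: x+3/10x²=0 ⇒ x=−10/3=-3.3333; min R=1−1/(4·3/10)=0.1667>−1
Confirm numerically:
  x=-2.394: |R|=0.32537 <1
  x=-2.025: |R|=0.20519 <1
  x=-1.663: |R|=0.16667 <1
  x=-3.651: |R|=1.34794 >1
  x=-3.615: |R|=1.30547 >1
  x=-3.562: |R|=1.24435 >1
Interval (-3.3333, 0).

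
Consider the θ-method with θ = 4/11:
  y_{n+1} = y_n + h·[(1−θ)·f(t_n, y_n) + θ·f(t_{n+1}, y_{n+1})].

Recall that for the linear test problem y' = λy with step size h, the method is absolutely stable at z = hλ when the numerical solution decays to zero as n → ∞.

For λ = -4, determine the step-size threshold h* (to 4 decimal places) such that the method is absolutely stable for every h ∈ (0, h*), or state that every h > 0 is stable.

(-7.3333,0); λ=-4 ⇒ h* = (22/3)/4 = 1.8333.

Set f=λy, z=hλ:
  y_{n+1} = y_n + z·[7/11·y_n + 4/11·y_{n+1}] ⇒ (1 − 4/11z)y_{n+1} = (1 + 7/11z)y_n
  R(z) = (1 + 7/11z)/(1 − 4/11z).

Need |R(x)|<1, x<0.
x=-1: |R|=0.2667
R=−1: 1+7/11x = −1+4/11x ⇒ -3/11x=2 ⇒ x=2/(-3/11)=-7.3333
Confirm numerically:
  x=-7.125: |R|=0.98418 <1
  x=-6.937: |R|=0.96931 <1
  x=-6.724: |R|=0.95176 <1
  x=-7.919: |R|=1.04117 >1
  x=-7.769: |R|=1.03106 >1
  x=-7.515: |R|=1.01327 >1
Interval (-7.3333, 0).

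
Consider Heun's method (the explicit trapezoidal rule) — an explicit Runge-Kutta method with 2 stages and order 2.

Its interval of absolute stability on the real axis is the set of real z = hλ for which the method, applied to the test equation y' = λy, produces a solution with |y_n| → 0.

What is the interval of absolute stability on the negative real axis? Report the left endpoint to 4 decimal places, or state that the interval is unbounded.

On y'=λy, z=hλ:
  order 2, 2-stage ⇒ R(z)=1+z+z^2/2
  (e.g. R(-0.35)=0.71125, |R|=0.71125)

Boundary: |R(x)|=1, x<0.
x=-0.35: |R|=0.7113
|R(-2.34)|=1.3978 |R(-2.16)|=1.1728 |R(-1.08)|=0.5032
Bisect:
  x_lo=-2.8466 |R|=2.2049  x_hi=-0.2986 |R|=0.7460
  mid=-1.57261 |R|=0.66394 →hi
  mid=-2.20960 |R|=1.23156 →lo
  mid=-1.89110 |R|=0.89703 →hi
  mid=-2.05035 |R|=1.05162 →lo
  mid=-1.97073 |R|=0.97115 →hi
  mid=-2.01054 |R|=1.01059 →lo
  mid=-1.99063 |R|=0.99068 →hi
  ...
  [-2.00012,-1.99996] ⇒ x*=-2.0000
Stable set (-2.0000, 0).

z∈(-2.0000,0).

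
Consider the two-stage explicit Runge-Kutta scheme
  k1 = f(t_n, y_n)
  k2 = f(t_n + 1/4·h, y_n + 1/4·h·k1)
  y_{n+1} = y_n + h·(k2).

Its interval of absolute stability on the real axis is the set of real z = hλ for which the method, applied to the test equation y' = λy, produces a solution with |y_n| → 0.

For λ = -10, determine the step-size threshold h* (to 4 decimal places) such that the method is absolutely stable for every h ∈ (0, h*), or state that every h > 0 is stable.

(-4.0000,0); λ=-10 ⇒ h* = (4)/10 = 0.4000.

Test eqn y'=λy, z=hλ:
  k1=λy_n ⇒ h·k1=z·y_n;  k2=λ(1+1/4z)y_n ⇒ h·k2=z(1+1/4z)y_n
  y_{n+1}/y_n = 1 + z(1+1/4z) = 1 + z + 1/4z²
  Hence R(z) = 1 + z + 1/4z².

Need |R(x)|<1, x<0.
x=-1.06: |R|=0.2209
R=1: x+1/4x²=0 ⇒ x=−4=-4.0000; min R=1−1/(4·1/4)=0.0000>−1
Confirm numerically:
  x=-3.261: |R|=0.39753 <1
  x=-2.188: |R|=0.00884 <1
  x=-1.830: |R|=0.00723 <1
  x=-1.800: |R|=0.01000 <1
  x=-4.544: |R|=1.61798 >1
  x=-4.107: |R|=1.10986 >1
Interval (-4.0000, 0).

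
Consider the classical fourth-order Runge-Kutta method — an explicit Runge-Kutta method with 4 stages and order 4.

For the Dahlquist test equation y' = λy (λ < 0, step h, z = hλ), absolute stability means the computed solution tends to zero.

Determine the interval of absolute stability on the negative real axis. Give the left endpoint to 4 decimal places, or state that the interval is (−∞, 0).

On y'=λy, z=hλ:
  order 4, 4-stage ⇒ R(z)=1+z+z^2/2+z^3/6+z^4/24
  (e.g. R(-0.53)=0.58892, |R|=0.58892)

Boundary: |R(x)|=1, x<0.
x=-0.53: |R|=0.5889
|R(-2.7)|=0.8788 |R(-2.23)|=0.4386 |R(-1.42)|=0.2804
Bisect:
  x_lo=-3.6644 |R|=3.3616  x_hi=-0.1939 |R|=0.8237
  mid=-1.92918 |R|=0.31218 →hi
  mid=-2.79681 |R|=1.01750 →lo
  mid=-2.36300 |R|=0.52891 →hi
  mid=-2.57990 |R|=0.73199 →hi
  mid=-2.68836 |R|=0.86342 →hi
  mid=-2.74258 |R|=0.93749 →hi
  mid=-2.76970 |R|=0.97674 →hi
  ...
  [-2.78537,-2.78516] ⇒ x*=-2.7853
Interval (-2.7853, 0).

z∈(-2.7853,0).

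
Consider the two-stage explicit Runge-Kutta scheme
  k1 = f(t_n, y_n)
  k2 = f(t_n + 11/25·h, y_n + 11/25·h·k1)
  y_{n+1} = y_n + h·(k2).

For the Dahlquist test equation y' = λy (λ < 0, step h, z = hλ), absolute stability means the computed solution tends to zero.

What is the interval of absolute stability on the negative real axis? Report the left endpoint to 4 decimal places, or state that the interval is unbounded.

(-2.2727, 0).

Set f=λy, z=hλ:
  k1=λy_n ⇒ h·k1=z·y_n;  k2=λ(1+11/25z)y_n ⇒ h·k2=z(1+11/25z)y_n
  y_{n+1}/y_n = 1 + z(1+11/25z) = 1 + z + 11/25z²
  ⇒ R(z) = 1 + z + 11/25z².

Solve |R(x)|<1 on ℝ⁻.
x=-1.2: |R|=0.4336
R=1: x+11/25x²=0 ⇒ x=−25/11=-2.2727; min R=1−1/(4·11/25)=0.4318>−1
Confirm numerically:
  x=-2.196: |R|=0.92586 <1
  x=-2.150: |R|=0.88390 <1
  x=-1.856: |R|=0.65968 <1
  x=-0.945: |R|=0.44793 <1
  x=-2.393: |R|=1.12664 >1
  x=-2.330: |R|=1.05872 >1
  x=-2.319: |R|=1.04721 >1
So |R|<1 on (-2.2727, 0).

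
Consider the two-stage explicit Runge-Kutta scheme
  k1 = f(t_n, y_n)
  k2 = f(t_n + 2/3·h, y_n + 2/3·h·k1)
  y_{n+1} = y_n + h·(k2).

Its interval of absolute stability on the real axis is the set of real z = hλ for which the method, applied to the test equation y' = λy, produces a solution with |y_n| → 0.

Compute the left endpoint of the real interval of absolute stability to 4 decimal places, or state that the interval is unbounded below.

left endpoint -1.5000.

Set f=λy, z=hλ:
  k1=λy_n ⇒ h·k1=z·y_n;  k2=λ(1+2/3z)y_n ⇒ h·k2=z(1+2/3z)y_n
  y_{n+1}/y_n = 1 + z(1+2/3z) = 1 + z + 2/3z²
  so R(z) = 1 + z + 2/3z².

Boundary: |R(x)|=1, x<0.
x=-1.13: |R|=0.7213
R=1: x+2/3x²=0 ⇒ x=−3/2=-1.5000; min R=1−1/(4·2/3)=0.6250>−1
Confirm numerically:
  x=-1.374: |R|=0.88458 <1
  x=-1.343: |R|=0.85943 <1
  x=-1.155: |R|=0.73435 <1
  x=-0.779: |R|=0.62556 <1
  x=-1.766: |R|=1.31317 >1
  x=-1.750: |R|=1.29167 >1
  x=-1.545: |R|=1.04635 >1
Stable set (-1.5000, 0).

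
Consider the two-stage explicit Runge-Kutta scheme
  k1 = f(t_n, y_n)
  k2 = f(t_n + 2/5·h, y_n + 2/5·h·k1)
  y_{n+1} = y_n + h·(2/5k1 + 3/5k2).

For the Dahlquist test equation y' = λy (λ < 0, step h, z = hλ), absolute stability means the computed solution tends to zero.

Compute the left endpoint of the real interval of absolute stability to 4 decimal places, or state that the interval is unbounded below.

left endpoint -4.1667.

Set f=λy, z=hλ:
  k1=λy_n ⇒ h·k1=z·y_n;  k2=λ(1+2/5z)y_n ⇒ h·k2=z(1+2/5z)y_n
  y_{n+1}/y_n = 1 + 2/5z + 3/5z(1+2/5z) = 1 + z + 6/25z²
  ⇒ R(z) = 1 + z + 6/25z².

Boundary: |R(x)|=1, x<0.
x=-1.5: |R|=0.0400
R=1: x+6/25x²=0 ⇒ x=−25/6=-4.1667; min R=1−1/(4·6/25)=-0.0417>−1
Confirm numerically:
  x=-3.699: |R|=0.58482 <1
  x=-2.617: |R|=0.02669 <1
  x=-2.053: |R|=0.04145 <1
  x=-4.230: |R|=1.06430 >1
  x=-4.192: |R|=1.02549 >1
Stable set (-4.1667, 0).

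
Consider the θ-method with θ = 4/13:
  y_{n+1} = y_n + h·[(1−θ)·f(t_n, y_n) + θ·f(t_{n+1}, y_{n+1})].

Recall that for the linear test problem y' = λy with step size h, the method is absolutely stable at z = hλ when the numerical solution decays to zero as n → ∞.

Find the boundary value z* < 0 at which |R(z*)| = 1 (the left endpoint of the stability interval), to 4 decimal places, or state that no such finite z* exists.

Set f=λy, z=hλ:
  y_{n+1} = y_n + z·[9/13·y_n + 4/13·y_{n+1}] ⇒ (1 − 4/13z)y_{n+1} = (1 + 9/13z)y_n
  R(z) = (1 + 9/13z)/(1 − 4/13z).

Need |R(x)|<1, x<0.
x=-1.31: |R|=0.0663
R=−1: 1+9/13x = −1+4/13x ⇒ -5/13x=2 ⇒ x=2/(-5/13)=-5.2000
Confirm numerically:
  x=-4.458: |R|=0.87967 <1
  x=-4.195: |R|=0.83126 <1
  x=-3.988: |R|=0.79069 <1
  x=-2.298: |R|=0.34616 <1
  x=-5.569: |R|=1.05230 >1
  x=-5.330: |R|=1.01894 >1
  x=-5.318: |R|=1.01722 >1
Stable set (-5.2000, 0).

z* = -5.2000.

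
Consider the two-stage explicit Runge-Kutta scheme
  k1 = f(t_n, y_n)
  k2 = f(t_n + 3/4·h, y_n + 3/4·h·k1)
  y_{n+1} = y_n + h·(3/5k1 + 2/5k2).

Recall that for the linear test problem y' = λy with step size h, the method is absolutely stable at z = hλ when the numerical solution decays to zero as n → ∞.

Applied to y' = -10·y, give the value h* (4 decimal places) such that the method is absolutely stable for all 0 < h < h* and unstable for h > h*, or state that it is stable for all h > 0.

(-3.3333,0); λ=-10 ⇒ h* = (10/3)/10 = 0.3333.

Test eqn y'=λy, z=hλ:
  k1=λy_n ⇒ h·k1=z·y_n;  k2=λ(1+3/4z)y_n ⇒ h·k2=z(1+3/4z)y_n
  y_{n+1}/y_n = 1 + 3/5z + 2/5z(1+3/4z) = 1 + z + 3/10z²
  R(z) = 1 + z + 3/10z².

Need |R(x)|<1, x<0.
x=-1.43: |R|=0.1835
R=1: x+3/10x²=0 ⇒ x=−10/3=-3.3333; min R=1−1/(4·3/10)=0.1667>−1
Confirm numerically:
  x=-2.108: |R|=0.22510 <1
  x=-1.679: |R|=0.16671 <1
  x=-1.480: |R|=0.17712 <1
  x=-1.372: |R|=0.19272 <1
  x=-3.570: |R|=1.25347 >1
  x=-3.535: |R|=1.21387 >1
Stable set (-3.3333, 0).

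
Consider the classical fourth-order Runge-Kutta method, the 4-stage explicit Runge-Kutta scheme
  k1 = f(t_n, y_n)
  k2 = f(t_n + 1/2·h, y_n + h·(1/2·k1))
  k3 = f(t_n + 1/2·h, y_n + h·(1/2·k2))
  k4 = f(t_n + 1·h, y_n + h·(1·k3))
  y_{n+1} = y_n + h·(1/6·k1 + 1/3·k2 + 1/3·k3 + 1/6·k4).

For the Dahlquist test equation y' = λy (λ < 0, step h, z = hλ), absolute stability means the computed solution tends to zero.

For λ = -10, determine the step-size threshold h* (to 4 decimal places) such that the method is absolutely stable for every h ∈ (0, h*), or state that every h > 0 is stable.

With y'=λy (z=hλ):
  order 4, 4-stage ⇒ R(z)=1+z+z^2/2+z^3/6+z^4/24
  (e.g. R(-1.13)=0.33590, |R|=0.33590)

Solve |R(x)|<1 on ℝ⁻.
x=-1.13: |R|=0.3359
|R(-3.02)|=1.4155 |R(-2.17)|=0.4053 |R(-1.7)|=0.2742
Bisect:
  x_lo=-3.4849 |R|=2.6790  x_hi=-0.1928 |R|=0.8246
  mid=-1.83886 |R|=0.29193 →hi
  mid=-2.66188 |R|=0.82933 →hi
  mid=-3.07340 |R|=1.52866 →lo
  mid=-2.86764 |R|=1.13142 →lo
  mid=-2.76476 |R|=0.96948 →hi
  mid=-2.81620 |R|=1.04761 →lo
  mid=-2.79048 |R|=1.00785 →lo
  mid=-2.77762 |R|=0.98850 →hi
  mid=-2.78405 |R|=0.99813 →hi
  ...
  [-2.78546,-2.78526] ⇒ x*=-2.7853
So |R|<1 on (-2.7853, 0).

(-2.7853,0); λ=-10 ⇒ h* = 0.2785.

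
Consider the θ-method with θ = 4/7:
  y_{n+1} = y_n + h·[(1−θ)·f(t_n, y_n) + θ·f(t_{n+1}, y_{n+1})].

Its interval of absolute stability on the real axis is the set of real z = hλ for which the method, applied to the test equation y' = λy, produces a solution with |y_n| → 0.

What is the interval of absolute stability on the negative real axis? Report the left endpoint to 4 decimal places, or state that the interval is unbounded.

(−∞, 0) — no finite endpoint.

On y'=λy, z=hλ:
  y_{n+1} = y_n + z·[3/7·y_n + 4/7·y_{n+1}] ⇒ (1 − 4/7z)y_{n+1} = (1 + 3/7z)y_n
  Hence R(z) = (1 + 3/7z)/(1 − 4/7z).

Boundary: |R(x)|=1, x<0.
x=-1.48: |R|=0.1981
x=-2: |R|=0.0667
x=-10: |R|=0.4894
x=-100: |R|=0.7199
θ=4/7≥1/2 ⇒ |1+3/7x|<|1−4/7x| ∀x<0 ⇒ unbounded interval.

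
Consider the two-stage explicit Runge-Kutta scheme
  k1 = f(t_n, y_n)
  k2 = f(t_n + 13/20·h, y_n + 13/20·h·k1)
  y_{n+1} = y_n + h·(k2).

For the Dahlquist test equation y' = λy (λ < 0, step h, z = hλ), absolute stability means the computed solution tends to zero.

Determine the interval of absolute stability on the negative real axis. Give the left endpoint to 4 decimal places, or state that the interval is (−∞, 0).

With y'=λy (z=hλ):
  k1=λy_n ⇒ h·k1=z·y_n;  k2=λ(1+13/20z)y_n ⇒ h·k2=z(1+13/20z)y_n
  y_{n+1}/y_n = 1 + z(1+13/20z) = 1 + z + 13/20z²
  Hence R(z) = 1 + z + 13/20z².

Boundary: |R(x)|=1, x<0.
x=-1.65: |R|=1.1196
R=1: x+13/20x²=0 ⇒ x=−20/13=-1.5385; min R=1−1/(4·13/20)=0.6154>−1
Confirm numerically:
  x=-1.466: |R|=0.93095 <1
  x=-1.239: |R|=0.75883 <1
  x=-0.888: |R|=0.62455 <1
  x=-0.635: |R|=0.62710 <1
  x=-2.004: |R|=1.60641 >1
  x=-1.659: |R|=1.12998 >1
Interval (-1.5385, 0).

z∈(-1.5385,0).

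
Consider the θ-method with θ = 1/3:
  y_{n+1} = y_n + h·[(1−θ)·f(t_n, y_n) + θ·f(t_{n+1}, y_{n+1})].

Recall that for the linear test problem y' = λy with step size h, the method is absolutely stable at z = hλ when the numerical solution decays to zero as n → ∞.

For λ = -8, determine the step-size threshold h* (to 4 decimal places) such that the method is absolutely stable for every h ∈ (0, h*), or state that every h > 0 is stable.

On y'=λy, z=hλ:
  y_{n+1} = y_n + z·[2/3·y_n + 1/3·y_{n+1}] ⇒ (1 − 1/3z)y_{n+1} = (1 + 2/3z)y_n
  Hence R(z) = (1 + 2/3z)/(1 − 1/3z).

Need |R(x)|<1, x<0.
x=-0.33: |R|=0.7027
R=−1: 1+2/3x = −1+1/3x ⇒ -1/3x=2 ⇒ x=2/(-1/3)=-6.0000
Confirm numerically:
  x=-5.109: |R|=0.89012 <1
  x=-4.995: |R|=0.87430 <1
  x=-4.233: |R|=0.75570 <1
  x=-6.341: |R|=1.03651 >1
  x=-6.213: |R|=1.02312 >1
  x=-6.072: |R|=1.00794 >1
Stable set (-6.0000, 0).

(-6.0000,0); λ=-8 ⇒ h* = (6)/8 = 0.7500.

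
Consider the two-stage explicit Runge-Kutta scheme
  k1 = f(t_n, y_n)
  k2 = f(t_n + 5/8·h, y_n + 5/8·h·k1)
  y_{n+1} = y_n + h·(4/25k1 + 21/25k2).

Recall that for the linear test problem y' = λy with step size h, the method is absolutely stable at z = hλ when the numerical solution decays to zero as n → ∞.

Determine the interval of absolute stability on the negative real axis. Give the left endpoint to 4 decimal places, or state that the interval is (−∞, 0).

With y'=λy (z=hλ):
  k1=λy_n ⇒ h·k1=z·y_n;  k2=λ(1+5/8z)y_n ⇒ h·k2=z(1+5/8z)y_n
  y_{n+1}/y_n = 1 + 4/25z + 21/25z(1+5/8z) = 1 + z + 21/40z²
  ⇒ R(z) = 1 + z + 21/40z².

Solve |R(x)|<1 on ℝ⁻.
x=-0.64: |R|=0.5750
R=1: x+21/40x²=0 ⇒ x=−40/21=-1.9048; min R=1−1/(4·21/40)=0.5238>−1
Confirm numerically:
  x=-1.850: |R|=0.94681 <1
  x=-1.775: |R|=0.87908 <1
  x=-1.192: |R|=0.55395 <1
  x=-0.866: |R|=0.52773 <1
  x=-2.456: |R|=1.71077 >1
  x=-2.182: |R|=1.31759 >1
  x=-2.081: |R|=1.19254 >1
Interval (-1.9048, 0).

z∈(-1.9048,0).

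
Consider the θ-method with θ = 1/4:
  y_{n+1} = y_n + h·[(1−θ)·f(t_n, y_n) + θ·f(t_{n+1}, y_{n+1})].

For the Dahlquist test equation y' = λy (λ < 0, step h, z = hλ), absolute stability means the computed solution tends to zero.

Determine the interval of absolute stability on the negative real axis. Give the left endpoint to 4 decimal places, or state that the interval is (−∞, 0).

z∈(-4.0000,0).

With y'=λy (z=hλ):
  y_{n+1} = y_n + z·[3/4·y_n + 1/4·y_{n+1}] ⇒ (1 − 1/4z)y_{n+1} = (1 + 3/4z)y_n
  ⇒ R(z) = (1 + 3/4z)/(1 − 1/4z).

Solve |R(x)|<1 on ℝ⁻.
x=-0.88: |R|=0.2787
R=−1: 1+3/4x = −1+1/4x ⇒ -1/2x=2 ⇒ x=2/(-1/2)=-4.0000
Confirm numerically:
  x=-3.341: |R|=0.82046 <1
  x=-2.226: |R|=0.43013 <1
  x=-1.823: |R|=0.25228 <1
  x=-4.435: |R|=1.10314 >1
  x=-4.293: |R|=1.07066 >1
  x=-4.264: |R|=1.06389 >1
Interval (-4.0000, 0).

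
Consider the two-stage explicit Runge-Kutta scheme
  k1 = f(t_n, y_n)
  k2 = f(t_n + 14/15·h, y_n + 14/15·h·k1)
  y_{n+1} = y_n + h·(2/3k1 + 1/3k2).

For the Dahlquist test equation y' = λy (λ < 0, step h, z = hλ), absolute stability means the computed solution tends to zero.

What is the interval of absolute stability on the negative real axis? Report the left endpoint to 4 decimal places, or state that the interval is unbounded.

(-3.2143, 0).

With y'=λy (z=hλ):
  k1=λy_n ⇒ h·k1=z·y_n;  k2=λ(1+14/15z)y_n ⇒ h·k2=z(1+14/15z)y_n
  y_{n+1}/y_n = 1 + 2/3z + 1/3z(1+14/15z) = 1 + z + 14/45z²
  ⇒ R(z) = 1 + z + 14/45z².

Need |R(x)|<1, x<0.
x=-0.64: |R|=0.4874
R=1: x+14/45x²=0 ⇒ x=−45/14=-3.2143; min R=1−1/(4·14/45)=0.1964>−1
Confirm numerically:
  x=-2.666: |R|=0.54524 <1
  x=-2.631: |R|=0.52256 <1
  x=-1.530: |R|=0.19828 <1
  x=-3.545: |R|=1.36474 >1
  x=-3.434: |R|=1.23473 >1
  x=-3.348: |R|=1.13928 >1
So |R|<1 on (-3.2143, 0).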